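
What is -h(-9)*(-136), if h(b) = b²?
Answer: 11016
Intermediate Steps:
-h(-9)*(-136) = -1*(-9)²*(-136) = -1*81*(-136) = -81*(-136) = 11016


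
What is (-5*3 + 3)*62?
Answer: -744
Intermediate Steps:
(-5*3 + 3)*62 = (-15 + 3)*62 = -12*62 = -744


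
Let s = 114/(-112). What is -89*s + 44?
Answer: 7537/56 ≈ 134.59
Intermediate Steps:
s = -57/56 (s = 114*(-1/112) = -57/56 ≈ -1.0179)
-89*s + 44 = -89*(-57/56) + 44 = 5073/56 + 44 = 7537/56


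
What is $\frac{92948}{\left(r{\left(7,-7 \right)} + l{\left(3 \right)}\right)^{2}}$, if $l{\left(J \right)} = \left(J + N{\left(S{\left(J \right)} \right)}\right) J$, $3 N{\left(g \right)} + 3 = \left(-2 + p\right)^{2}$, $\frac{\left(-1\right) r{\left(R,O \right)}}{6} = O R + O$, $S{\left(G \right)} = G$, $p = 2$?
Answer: $\frac{1223}{1539} \approx 0.79467$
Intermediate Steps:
$r{\left(R,O \right)} = - 6 O - 6 O R$ ($r{\left(R,O \right)} = - 6 \left(O R + O\right) = - 6 \left(O + O R\right) = - 6 O - 6 O R$)
$N{\left(g \right)} = -1$ ($N{\left(g \right)} = -1 + \frac{\left(-2 + 2\right)^{2}}{3} = -1 + \frac{0^{2}}{3} = -1 + \frac{1}{3} \cdot 0 = -1 + 0 = -1$)
$l{\left(J \right)} = J \left(-1 + J\right)$ ($l{\left(J \right)} = \left(J - 1\right) J = \left(-1 + J\right) J = J \left(-1 + J\right)$)
$\frac{92948}{\left(r{\left(7,-7 \right)} + l{\left(3 \right)}\right)^{2}} = \frac{92948}{\left(\left(-6\right) \left(-7\right) \left(1 + 7\right) + 3 \left(-1 + 3\right)\right)^{2}} = \frac{92948}{\left(\left(-6\right) \left(-7\right) 8 + 3 \cdot 2\right)^{2}} = \frac{92948}{\left(336 + 6\right)^{2}} = \frac{92948}{342^{2}} = \frac{92948}{116964} = 92948 \cdot \frac{1}{116964} = \frac{1223}{1539}$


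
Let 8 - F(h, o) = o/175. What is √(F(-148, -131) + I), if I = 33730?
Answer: √41329967/35 ≈ 183.68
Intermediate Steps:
F(h, o) = 8 - o/175
√(F(-148, -131) + I) = √((8 - 1/175*(-131)) + 33730) = √((8 + 131/175) + 33730) = √(1531/175 + 33730) = √(5904281/175) = √41329967/35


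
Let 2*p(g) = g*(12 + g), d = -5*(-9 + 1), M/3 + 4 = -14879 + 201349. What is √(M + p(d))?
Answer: √560438 ≈ 748.62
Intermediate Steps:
M = 559398 (M = -12 + 3*(-14879 + 201349) = -12 + 3*186470 = -12 + 559410 = 559398)
d = 40 (d = -5*(-8) = 40)
p(g) = g*(12 + g)/2 (p(g) = (g*(12 + g))/2 = g*(12 + g)/2)
√(M + p(d)) = √(559398 + (½)*40*(12 + 40)) = √(559398 + (½)*40*52) = √(559398 + 1040) = √560438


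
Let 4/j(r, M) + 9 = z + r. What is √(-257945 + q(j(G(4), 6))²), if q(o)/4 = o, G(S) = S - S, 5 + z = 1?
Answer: I*√43592449/13 ≈ 507.88*I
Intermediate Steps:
z = -4 (z = -5 + 1 = -4)
G(S) = 0
j(r, M) = 4/(-13 + r) (j(r, M) = 4/(-9 + (-4 + r)) = 4/(-13 + r))
q(o) = 4*o
√(-257945 + q(j(G(4), 6))²) = √(-257945 + (4*(4/(-13 + 0)))²) = √(-257945 + (4*(4/(-13)))²) = √(-257945 + (4*(4*(-1/13)))²) = √(-257945 + (4*(-4/13))²) = √(-257945 + (-16/13)²) = √(-257945 + 256/169) = √(-43592449/169) = I*√43592449/13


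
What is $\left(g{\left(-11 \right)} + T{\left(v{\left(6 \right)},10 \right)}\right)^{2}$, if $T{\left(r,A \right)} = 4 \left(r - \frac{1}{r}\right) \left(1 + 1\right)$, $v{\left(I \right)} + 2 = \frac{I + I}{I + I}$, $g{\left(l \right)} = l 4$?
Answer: $1936$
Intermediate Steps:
$g{\left(l \right)} = 4 l$
$v{\left(I \right)} = -1$ ($v{\left(I \right)} = -2 + \frac{I + I}{I + I} = -2 + \frac{2 I}{2 I} = -2 + 2 I \frac{1}{2 I} = -2 + 1 = -1$)
$T{\left(r,A \right)} = - \frac{8}{r} + 8 r$ ($T{\left(r,A \right)} = \left(- \frac{4}{r} + 4 r\right) 2 = - \frac{8}{r} + 8 r$)
$\left(g{\left(-11 \right)} + T{\left(v{\left(6 \right)},10 \right)}\right)^{2} = \left(4 \left(-11\right) + \left(- \frac{8}{-1} + 8 \left(-1\right)\right)\right)^{2} = \left(-44 - 0\right)^{2} = \left(-44 + \left(8 - 8\right)\right)^{2} = \left(-44 + 0\right)^{2} = \left(-44\right)^{2} = 1936$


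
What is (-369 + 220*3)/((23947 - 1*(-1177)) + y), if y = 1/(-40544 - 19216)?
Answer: 17390160/1501410239 ≈ 0.011583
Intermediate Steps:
y = -1/59760 (y = 1/(-59760) = -1/59760 ≈ -1.6734e-5)
(-369 + 220*3)/((23947 - 1*(-1177)) + y) = (-369 + 220*3)/((23947 - 1*(-1177)) - 1/59760) = (-369 + 660)/((23947 + 1177) - 1/59760) = 291/(25124 - 1/59760) = 291/(1501410239/59760) = 291*(59760/1501410239) = 17390160/1501410239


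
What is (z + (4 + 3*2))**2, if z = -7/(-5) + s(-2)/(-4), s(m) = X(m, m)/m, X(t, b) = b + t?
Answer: 11881/100 ≈ 118.81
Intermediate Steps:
s(m) = 2 (s(m) = (m + m)/m = (2*m)/m = 2)
z = 9/10 (z = -7/(-5) + 2/(-4) = -7*(-1/5) + 2*(-1/4) = 7/5 - 1/2 = 9/10 ≈ 0.90000)
(z + (4 + 3*2))**2 = (9/10 + (4 + 3*2))**2 = (9/10 + (4 + 6))**2 = (9/10 + 10)**2 = (109/10)**2 = 11881/100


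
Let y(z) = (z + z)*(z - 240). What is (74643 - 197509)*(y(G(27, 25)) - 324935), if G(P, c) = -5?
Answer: 39622442010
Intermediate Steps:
y(z) = 2*z*(-240 + z) (y(z) = (2*z)*(-240 + z) = 2*z*(-240 + z))
(74643 - 197509)*(y(G(27, 25)) - 324935) = (74643 - 197509)*(2*(-5)*(-240 - 5) - 324935) = -122866*(2*(-5)*(-245) - 324935) = -122866*(2450 - 324935) = -122866*(-322485) = 39622442010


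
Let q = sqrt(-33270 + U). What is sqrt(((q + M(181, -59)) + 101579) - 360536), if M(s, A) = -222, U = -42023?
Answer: sqrt(-259179 + I*sqrt(75293)) ≈ 0.27 + 509.1*I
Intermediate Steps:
q = I*sqrt(75293) (q = sqrt(-33270 - 42023) = sqrt(-75293) = I*sqrt(75293) ≈ 274.4*I)
sqrt(((q + M(181, -59)) + 101579) - 360536) = sqrt(((I*sqrt(75293) - 222) + 101579) - 360536) = sqrt(((-222 + I*sqrt(75293)) + 101579) - 360536) = sqrt((101357 + I*sqrt(75293)) - 360536) = sqrt(-259179 + I*sqrt(75293))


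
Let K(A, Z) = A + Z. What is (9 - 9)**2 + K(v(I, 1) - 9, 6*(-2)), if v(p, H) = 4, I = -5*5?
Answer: -17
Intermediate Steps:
I = -25
(9 - 9)**2 + K(v(I, 1) - 9, 6*(-2)) = (9 - 9)**2 + ((4 - 9) + 6*(-2)) = 0**2 + (-5 - 12) = 0 - 17 = -17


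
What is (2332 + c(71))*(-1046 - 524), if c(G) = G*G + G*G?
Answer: -19489980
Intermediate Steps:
c(G) = 2*G**2 (c(G) = G**2 + G**2 = 2*G**2)
(2332 + c(71))*(-1046 - 524) = (2332 + 2*71**2)*(-1046 - 524) = (2332 + 2*5041)*(-1570) = (2332 + 10082)*(-1570) = 12414*(-1570) = -19489980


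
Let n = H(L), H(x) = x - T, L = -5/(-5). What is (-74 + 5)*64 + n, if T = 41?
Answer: -4456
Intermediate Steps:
L = 1 (L = -5*(-⅕) = 1)
H(x) = -41 + x (H(x) = x - 1*41 = x - 41 = -41 + x)
n = -40 (n = -41 + 1 = -40)
(-74 + 5)*64 + n = (-74 + 5)*64 - 40 = -69*64 - 40 = -4416 - 40 = -4456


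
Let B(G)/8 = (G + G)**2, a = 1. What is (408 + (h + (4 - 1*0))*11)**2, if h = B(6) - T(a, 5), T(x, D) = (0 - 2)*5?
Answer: 175138756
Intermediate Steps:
T(x, D) = -10 (T(x, D) = -2*5 = -10)
B(G) = 32*G**2 (B(G) = 8*(G + G)**2 = 8*(2*G)**2 = 8*(4*G**2) = 32*G**2)
h = 1162 (h = 32*6**2 - 1*(-10) = 32*36 + 10 = 1152 + 10 = 1162)
(408 + (h + (4 - 1*0))*11)**2 = (408 + (1162 + (4 - 1*0))*11)**2 = (408 + (1162 + (4 + 0))*11)**2 = (408 + (1162 + 4)*11)**2 = (408 + 1166*11)**2 = (408 + 12826)**2 = 13234**2 = 175138756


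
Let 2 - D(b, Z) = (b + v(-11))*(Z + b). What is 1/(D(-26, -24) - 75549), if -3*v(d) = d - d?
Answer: -1/76847 ≈ -1.3013e-5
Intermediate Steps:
v(d) = 0 (v(d) = -(d - d)/3 = -⅓*0 = 0)
D(b, Z) = 2 - b*(Z + b) (D(b, Z) = 2 - (b + 0)*(Z + b) = 2 - b*(Z + b))
1/(D(-26, -24) - 75549) = 1/((2 - 1*(-26)² - 1*(-24)*(-26)) - 75549) = 1/((2 - 1*676 - 624) - 75549) = 1/((2 - 676 - 624) - 75549) = 1/(-1298 - 75549) = 1/(-76847) = -1/76847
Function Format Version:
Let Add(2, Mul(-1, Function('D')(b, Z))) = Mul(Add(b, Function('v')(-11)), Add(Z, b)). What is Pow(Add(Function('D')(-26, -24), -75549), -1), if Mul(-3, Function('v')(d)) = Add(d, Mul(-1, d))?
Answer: Rational(-1, 76847) ≈ -1.3013e-5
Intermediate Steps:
Function('v')(d) = 0 (Function('v')(d) = Mul(Rational(-1, 3), Add(d, Mul(-1, d))) = Mul(Rational(-1, 3), 0) = 0)
Function('D')(b, Z) = Add(2, Mul(-1, b, Add(Z, b))) (Function('D')(b, Z) = Add(2, Mul(-1, Mul(Add(b, 0), Add(Z, b)))) = Add(2, Mul(-1, Mul(b, Add(Z, b)))) = Add(2, Mul(-1, b, Add(Z, b))))
Pow(Add(Function('D')(-26, -24), -75549), -1) = Pow(Add(Add(2, Mul(-1, Pow(-26, 2)), Mul(-1, -24, -26)), -75549), -1) = Pow(Add(Add(2, Mul(-1, 676), -624), -75549), -1) = Pow(Add(Add(2, -676, -624), -75549), -1) = Pow(Add(-1298, -75549), -1) = Pow(-76847, -1) = Rational(-1, 76847)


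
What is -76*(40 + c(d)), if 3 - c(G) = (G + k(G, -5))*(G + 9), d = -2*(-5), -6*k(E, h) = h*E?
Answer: 69616/3 ≈ 23205.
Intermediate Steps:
k(E, h) = -E*h/6 (k(E, h) = -h*E/6 = -E*h/6)
d = 10
c(G) = 3 - 11*G*(9 + G)/6 (c(G) = 3 - (G - ⅙*G*(-5))*(G + 9) = 3 - (G + 5*G/6)*(9 + G) = 3 - 11*G/6*(9 + G) = 3 - 11*G*(9 + G)/6)
-76*(40 + c(d)) = -76*(40 + (3 - 33/2*10 - 11/6*10²)) = -76*(40 + (3 - 165 - 11/6*100)) = -76*(40 + (3 - 165 - 550/3)) = -76*(40 - 1036/3) = -76*(-916/3) = 69616/3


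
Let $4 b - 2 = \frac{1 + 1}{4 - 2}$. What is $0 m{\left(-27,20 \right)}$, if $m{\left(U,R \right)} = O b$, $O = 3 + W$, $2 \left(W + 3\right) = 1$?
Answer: $0$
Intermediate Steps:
$W = - \frac{5}{2}$ ($W = -3 + \frac{1}{2} \cdot 1 = -3 + \frac{1}{2} = - \frac{5}{2} \approx -2.5$)
$b = \frac{3}{4}$ ($b = \frac{1}{2} + \frac{\left(1 + 1\right) \frac{1}{4 - 2}}{4} = \frac{1}{2} + \frac{2 \cdot \frac{1}{2}}{4} = \frac{1}{2} + \frac{1}{4} \cdot 1 = \frac{1}{2} + \frac{1}{4} = \frac{3}{4} \approx 0.75$)
$O = \frac{1}{2}$ ($O = 3 - \frac{5}{2} = \frac{1}{2} \approx 0.5$)
$m{\left(U,R \right)} = \frac{3}{8}$ ($m{\left(U,R \right)} = \frac{1}{2} \cdot \frac{3}{4} = \frac{3}{8}$)
$0 m{\left(-27,20 \right)} = 0 \cdot \frac{3}{8} = 0$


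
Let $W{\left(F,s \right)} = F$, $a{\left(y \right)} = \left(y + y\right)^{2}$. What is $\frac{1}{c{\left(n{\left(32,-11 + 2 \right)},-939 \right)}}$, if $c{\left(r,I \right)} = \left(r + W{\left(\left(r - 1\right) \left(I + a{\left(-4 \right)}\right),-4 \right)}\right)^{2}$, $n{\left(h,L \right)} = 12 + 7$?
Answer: $\frac{1}{247464361} \approx 4.041 \cdot 10^{-9}$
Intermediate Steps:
$a{\left(y \right)} = 4 y^{2}$ ($a{\left(y \right)} = \left(2 y\right)^{2} = 4 y^{2}$)
$n{\left(h,L \right)} = 19$
$c{\left(r,I \right)} = \left(r + \left(-1 + r\right) \left(64 + I\right)\right)^{2}$ ($c{\left(r,I \right)} = \left(r + \left(r - 1\right) \left(I + 4 \left(-4\right)^{2}\right)\right)^{2} = \left(r + \left(-1 + r\right) \left(I + 4 \cdot 16\right)\right)^{2} = \left(r + \left(-1 + r\right) \left(I + 64\right)\right)^{2} = \left(r + \left(-1 + r\right) \left(64 + I\right)\right)^{2}$)
$\frac{1}{c{\left(n{\left(32,-11 + 2 \right)},-939 \right)}} = \frac{1}{\left(-64 - -939 + 65 \cdot 19 - 17841\right)^{2}} = \frac{1}{\left(-64 + 939 + 1235 - 17841\right)^{2}} = \frac{1}{\left(-15731\right)^{2}} = \frac{1}{247464361}$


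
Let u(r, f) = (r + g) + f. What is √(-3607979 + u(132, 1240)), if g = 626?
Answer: I*√3605981 ≈ 1898.9*I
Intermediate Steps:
u(r, f) = 626 + f + r (u(r, f) = (r + 626) + f = (626 + r) + f = 626 + f + r)
√(-3607979 + u(132, 1240)) = √(-3607979 + (626 + 1240 + 132)) = √(-3607979 + 1998) = √(-3605981) = I*√3605981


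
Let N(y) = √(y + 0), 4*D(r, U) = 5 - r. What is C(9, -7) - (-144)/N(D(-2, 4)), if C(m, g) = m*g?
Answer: -63 + 288*√7/7 ≈ 45.854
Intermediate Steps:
D(r, U) = 5/4 - r/4 (D(r, U) = (5 - r)/4 = 5/4 - r/4)
C(m, g) = g*m
N(y) = √y
C(9, -7) - (-144)/N(D(-2, 4)) = -7*9 - (-144)/(√(5/4 - ¼*(-2))) = -63 - (-144)/(√(5/4 + ½)) = -63 - (-144)/(√(7/4)) = -63 - (-144)/(√7/2) = -63 - (-144)*2*√7/7 = -63 - (-288)*√7/7 = -63 + 288*√7/7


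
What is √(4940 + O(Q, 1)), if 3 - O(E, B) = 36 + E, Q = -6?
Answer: 17*√17 ≈ 70.093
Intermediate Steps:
O(E, B) = -33 - E (O(E, B) = 3 - (36 + E) = 3 + (-36 - E) = -33 - E)
√(4940 + O(Q, 1)) = √(4940 + (-33 - 1*(-6))) = √(4940 + (-33 + 6)) = √(4940 - 27) = √4913 = 17*√17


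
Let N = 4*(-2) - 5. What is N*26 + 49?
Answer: -289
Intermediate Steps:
N = -13 (N = -8 - 5 = -13)
N*26 + 49 = -13*26 + 49 = -338 + 49 = -289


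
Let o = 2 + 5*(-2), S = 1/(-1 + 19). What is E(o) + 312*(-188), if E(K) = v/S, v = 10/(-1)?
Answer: -58836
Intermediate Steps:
v = -10 (v = 10*(-1) = -10)
S = 1/18 ≈ 0.055556
o = -8 (o = 2 - 10 = -8)
E(K) = -180 (E(K) = -10/1/18 = -10*18 = -180)
E(o) + 312*(-188) = -180 + 312*(-188) = -180 - 58656 = -58836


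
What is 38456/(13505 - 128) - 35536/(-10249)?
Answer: 869500616/137100873 ≈ 6.3420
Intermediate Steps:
38456/(13505 - 128) - 35536/(-10249) = 38456/13377 - 35536*(-1/10249) = 38456*(1/13377) + 35536/10249 = 38456/13377 + 35536/10249 = 869500616/137100873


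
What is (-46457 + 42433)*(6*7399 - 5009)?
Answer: -158485240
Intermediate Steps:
(-46457 + 42433)*(6*7399 - 5009) = -4024*(44394 - 5009) = -4024*39385 = -158485240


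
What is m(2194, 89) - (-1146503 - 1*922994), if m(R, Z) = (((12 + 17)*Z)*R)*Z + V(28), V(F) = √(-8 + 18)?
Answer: 506051043 + √10 ≈ 5.0605e+8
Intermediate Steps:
V(F) = √10
m(R, Z) = √10 + 29*R*Z² (m(R, Z) = (((12 + 17)*Z)*R)*Z + √10 = ((29*Z)*R)*Z + √10 = (29*R*Z)*Z + √10 = 29*R*Z² + √10 = √10 + 29*R*Z²)
m(2194, 89) - (-1146503 - 1*922994) = (√10 + 29*2194*89²) - (-1146503 - 1*922994) = (√10 + 29*2194*7921) - (-1146503 - 922994) = (√10 + 503981546) - 1*(-2069497) = (503981546 + √10) + 2069497 = 506051043 + √10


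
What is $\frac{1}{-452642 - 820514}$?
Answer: $- \frac{1}{1273156} \approx -7.8545 \cdot 10^{-7}$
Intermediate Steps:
$\frac{1}{-452642 - 820514} = \frac{1}{-1273156} = - \frac{1}{1273156}$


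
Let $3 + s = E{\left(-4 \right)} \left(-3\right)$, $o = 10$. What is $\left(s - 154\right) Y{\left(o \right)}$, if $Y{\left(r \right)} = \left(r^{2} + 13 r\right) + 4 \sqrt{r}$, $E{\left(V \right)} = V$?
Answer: $-33350 - 580 \sqrt{10} \approx -35184.0$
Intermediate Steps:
$s = 9$ ($s = -3 - -12 = -3 + 12 = 9$)
$Y{\left(r \right)} = r^{2} + 4 \sqrt{r} + 13 r$
$\left(s - 154\right) Y{\left(o \right)} = \left(9 - 154\right) \left(10^{2} + 4 \sqrt{10} + 13 \cdot 10\right) = - 145 \left(100 + 4 \sqrt{10} + 130\right) = - 145 \left(230 + 4 \sqrt{10}\right) = -33350 - 580 \sqrt{10}$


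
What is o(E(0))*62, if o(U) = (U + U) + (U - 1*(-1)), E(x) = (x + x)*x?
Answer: 62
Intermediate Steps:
E(x) = 2*x**2 (E(x) = (2*x)*x = 2*x**2)
o(U) = 1 + 3*U (o(U) = 2*U + (U + 1) = 2*U + (1 + U) = 1 + 3*U)
o(E(0))*62 = (1 + 3*(2*0**2))*62 = (1 + 3*(2*0))*62 = (1 + 3*0)*62 = (1 + 0)*62 = 1*62 = 62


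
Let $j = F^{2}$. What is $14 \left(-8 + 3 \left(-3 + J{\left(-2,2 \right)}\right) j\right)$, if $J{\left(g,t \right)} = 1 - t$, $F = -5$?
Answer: $-4312$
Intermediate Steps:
$j = 25$ ($j = \left(-5\right)^{2} = 25$)
$14 \left(-8 + 3 \left(-3 + J{\left(-2,2 \right)}\right) j\right) = 14 \left(-8 + 3 \left(-3 + \left(1 - 2\right)\right) 25\right) = 14 \left(-8 + 3 \left(-3 - 1\right) 25\right) = 14 \left(-8 + 3 \left(\left(-4\right) 25\right)\right) = 14 \left(-8 + 3 \left(-100\right)\right) = 14 \left(-8 - 300\right) = 14 \left(-308\right) = -4312$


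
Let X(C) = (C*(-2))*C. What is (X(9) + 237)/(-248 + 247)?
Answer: -75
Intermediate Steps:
X(C) = -2*C² (X(C) = (-2*C)*C = -2*C²)
(X(9) + 237)/(-248 + 247) = (-2*9² + 237)/(-248 + 247) = (-2*81 + 237)/(-1) = (-162 + 237)*(-1) = 75*(-1) = -75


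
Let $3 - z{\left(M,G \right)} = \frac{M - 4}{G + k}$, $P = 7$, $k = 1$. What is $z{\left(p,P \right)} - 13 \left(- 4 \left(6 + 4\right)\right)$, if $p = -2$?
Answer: $\frac{2095}{4} \approx 523.75$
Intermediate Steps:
$z{\left(M,G \right)} = 3 - \frac{-4 + M}{1 + G}$ ($z{\left(M,G \right)} = 3 - \frac{M - 4}{G + 1} = 3 - \frac{-4 + M}{1 + G}$)
$z{\left(p,P \right)} - 13 \left(- 4 \left(6 + 4\right)\right) = \frac{7 - -2 + 3 \cdot 7}{1 + 7} - 13 \left(- 4 \left(6 + 4\right)\right) = \frac{7 + 2 + 21}{8} - 13 \left(\left(-4\right) 10\right) = \frac{1}{8} \cdot 30 - -520 = \frac{15}{4} + 520 = \frac{2095}{4}$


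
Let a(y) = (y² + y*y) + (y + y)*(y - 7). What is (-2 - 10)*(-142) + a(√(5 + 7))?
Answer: 1752 - 28*√3 ≈ 1703.5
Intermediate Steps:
a(y) = 2*y² + 2*y*(-7 + y) (a(y) = (y² + y²) + (2*y)*(-7 + y) = 2*y² + 2*y*(-7 + y))
(-2 - 10)*(-142) + a(√(5 + 7)) = (-2 - 10)*(-142) + 2*√(5 + 7)*(-7 + 2*√(5 + 7)) = -12*(-142) + 2*√12*(-7 + 2*√12) = 1704 + 2*(2*√3)*(-7 + 2*(2*√3)) = 1704 + 2*(2*√3)*(-7 + 4*√3) = 1704 + 4*√3*(-7 + 4*√3)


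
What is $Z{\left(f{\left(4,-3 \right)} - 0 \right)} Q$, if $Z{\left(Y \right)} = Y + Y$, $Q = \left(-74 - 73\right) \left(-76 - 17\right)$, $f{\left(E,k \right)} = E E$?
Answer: $437472$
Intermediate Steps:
$f{\left(E,k \right)} = E^{2}$
$Q = 13671$ ($Q = \left(-147\right) \left(-93\right) = 13671$)
$Z{\left(Y \right)} = 2 Y$
$Z{\left(f{\left(4,-3 \right)} - 0 \right)} Q = 2 \left(4^{2} - 0\right) 13671 = 2 \left(16 + 0\right) 13671 = 2 \cdot 16 \cdot 13671 = 32 \cdot 13671 = 437472$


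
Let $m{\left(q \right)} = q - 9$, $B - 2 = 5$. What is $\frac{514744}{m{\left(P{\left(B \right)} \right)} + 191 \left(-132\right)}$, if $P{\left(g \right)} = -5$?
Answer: $- \frac{257372}{12613} \approx -20.405$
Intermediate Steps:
$B = 7$ ($B = 2 + 5 = 7$)
$m{\left(q \right)} = -9 + q$
$\frac{514744}{m{\left(P{\left(B \right)} \right)} + 191 \left(-132\right)} = \frac{514744}{\left(-9 - 5\right) + 191 \left(-132\right)} = \frac{514744}{-14 - 25212} = \frac{514744}{-25226} = 514744 \left(- \frac{1}{25226}\right) = - \frac{257372}{12613}$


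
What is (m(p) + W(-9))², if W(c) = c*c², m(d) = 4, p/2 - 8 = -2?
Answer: 525625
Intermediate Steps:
p = 12 (p = 16 + 2*(-2) = 16 - 4 = 12)
W(c) = c³
(m(p) + W(-9))² = (4 + (-9)³)² = (4 - 729)² = (-725)² = 525625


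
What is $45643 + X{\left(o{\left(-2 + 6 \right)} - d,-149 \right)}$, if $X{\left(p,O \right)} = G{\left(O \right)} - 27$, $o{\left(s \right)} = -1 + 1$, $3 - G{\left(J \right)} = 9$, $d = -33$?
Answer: $45610$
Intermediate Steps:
$G{\left(J \right)} = -6$ ($G{\left(J \right)} = 3 - 9 = -6$)
$o{\left(s \right)} = 0$
$X{\left(p,O \right)} = -33$ ($X{\left(p,O \right)} = -6 - 27 = -33$)
$45643 + X{\left(o{\left(-2 + 6 \right)} - d,-149 \right)} = 45643 - 33 = 45610$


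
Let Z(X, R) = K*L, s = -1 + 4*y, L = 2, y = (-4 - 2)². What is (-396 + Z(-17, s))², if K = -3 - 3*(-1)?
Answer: 156816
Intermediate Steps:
y = 36 (y = (-6)² = 36)
K = 0 (K = -3 + 3 = 0)
s = 143 (s = -1 + 4*36 = -1 + 144 = 143)
Z(X, R) = 0 (Z(X, R) = 0*2 = 0)
(-396 + Z(-17, s))² = (-396 + 0)² = (-396)² = 156816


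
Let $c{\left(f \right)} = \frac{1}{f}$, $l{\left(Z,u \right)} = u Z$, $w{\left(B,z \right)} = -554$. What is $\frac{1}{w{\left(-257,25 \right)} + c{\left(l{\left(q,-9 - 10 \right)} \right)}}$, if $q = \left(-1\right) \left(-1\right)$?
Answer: $- \frac{19}{10527} \approx -0.0018049$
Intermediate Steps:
$q = 1$
$l{\left(Z,u \right)} = Z u$
$\frac{1}{w{\left(-257,25 \right)} + c{\left(l{\left(q,-9 - 10 \right)} \right)}} = \frac{1}{-554 + \frac{1}{1 \left(-9 - 10\right)}} = \frac{1}{-554 + \frac{1}{1 \left(-19\right)}} = \frac{1}{-554 + \frac{1}{-19}} = \frac{1}{-554 - \frac{1}{19}} = \frac{1}{- \frac{10527}{19}} = - \frac{19}{10527}$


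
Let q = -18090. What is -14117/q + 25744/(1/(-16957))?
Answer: -7897026820603/18090 ≈ -4.3654e+8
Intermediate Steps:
-14117/q + 25744/(1/(-16957)) = -14117/(-18090) + 25744/(1/(-16957)) = -14117*(-1/18090) + 25744/(-1/16957) = 14117/18090 + 25744*(-16957) = 14117/18090 - 436541008 = -7897026820603/18090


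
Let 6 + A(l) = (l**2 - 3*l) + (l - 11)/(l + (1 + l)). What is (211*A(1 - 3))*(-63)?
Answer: -110775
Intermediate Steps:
A(l) = -6 + l**2 - 3*l + (-11 + l)/(1 + 2*l) (A(l) = -6 + ((l**2 - 3*l) + (l - 11)/(l + (1 + l))) = -6 + ((l**2 - 3*l) + (-11 + l)/(1 + 2*l)) = -6 + (l**2 - 3*l + (-11 + l)/(1 + 2*l)) = -6 + l**2 - 3*l + (-11 + l)/(1 + 2*l))
(211*A(1 - 3))*(-63) = (211*((-17 - 14*(1 - 3) - 5*(1 - 3)**2 + 2*(1 - 3)**3)/(1 + 2*(1 - 3))))*(-63) = (211*((-17 - 14*(-2) - 5*(-2)**2 + 2*(-2)**3)/(1 + 2*(-2))))*(-63) = (211*((-17 + 28 - 5*4 + 2*(-8))/(1 - 4)))*(-63) = (211*((-17 + 28 - 20 - 16)/(-3)))*(-63) = (211*(-1/3*(-25)))*(-63) = (211*(25/3))*(-63) = (5275/3)*(-63) = -110775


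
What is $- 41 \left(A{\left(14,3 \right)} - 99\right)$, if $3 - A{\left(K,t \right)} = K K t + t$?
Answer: $28167$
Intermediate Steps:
$A{\left(K,t \right)} = 3 - t - t K^{2}$ ($A{\left(K,t \right)} = 3 - \left(K K t + t\right) = 3 - \left(K^{2} t + t\right) = 3 - \left(t K^{2} + t\right) = 3 - \left(t + t K^{2}\right) = 3 - t - t K^{2}$)
$- 41 \left(A{\left(14,3 \right)} - 99\right) = - 41 \left(\left(3 - 3 - 3 \cdot 14^{2}\right) - 99\right) = - 41 \left(\left(3 - 3 - 3 \cdot 196\right) - 99\right) = - 41 \left(\left(3 - 3 - 588\right) - 99\right) = - 41 \left(-588 - 99\right) = \left(-41\right) \left(-687\right) = 28167$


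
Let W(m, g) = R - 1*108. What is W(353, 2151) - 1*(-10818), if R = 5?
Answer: 10715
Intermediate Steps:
W(m, g) = -103 (W(m, g) = 5 - 1*108 = 5 - 108 = -103)
W(353, 2151) - 1*(-10818) = -103 - 1*(-10818) = -103 + 10818 = 10715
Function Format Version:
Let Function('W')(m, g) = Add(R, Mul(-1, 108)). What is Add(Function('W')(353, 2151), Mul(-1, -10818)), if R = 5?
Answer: 10715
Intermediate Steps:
Function('W')(m, g) = -103 (Function('W')(m, g) = Add(5, Mul(-1, 108)) = Add(5, -108) = -103)
Add(Function('W')(353, 2151), Mul(-1, -10818)) = Add(-103, Mul(-1, -10818)) = Add(-103, 10818) = 10715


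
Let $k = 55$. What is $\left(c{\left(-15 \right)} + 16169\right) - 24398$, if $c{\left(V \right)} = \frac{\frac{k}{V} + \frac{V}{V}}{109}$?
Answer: $- \frac{2690891}{327} \approx -8229.0$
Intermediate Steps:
$c{\left(V \right)} = \frac{1}{109} + \frac{55}{109 V}$ ($c{\left(V \right)} = \frac{\frac{55}{V} + \frac{V}{V}}{109} = \left(\frac{55}{V} + 1\right) \frac{1}{109} = \left(1 + \frac{55}{V}\right) \frac{1}{109} = \frac{1}{109} + \frac{55}{109 V}$)
$\left(c{\left(-15 \right)} + 16169\right) - 24398 = \left(\frac{55 - 15}{109 \left(-15\right)} + 16169\right) - 24398 = \left(\frac{1}{109} \left(- \frac{1}{15}\right) 40 + 16169\right) - 24398 = \left(- \frac{8}{327} + 16169\right) - 24398 = \frac{5287255}{327} - 24398 = - \frac{2690891}{327}$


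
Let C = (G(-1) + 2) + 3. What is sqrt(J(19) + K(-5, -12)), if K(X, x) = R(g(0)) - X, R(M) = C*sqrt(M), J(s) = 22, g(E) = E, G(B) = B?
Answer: 3*sqrt(3) ≈ 5.1962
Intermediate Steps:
C = 4 (C = (-1 + 2) + 3 = 1 + 3 = 4)
R(M) = 4*sqrt(M)
K(X, x) = -X (K(X, x) = 4*sqrt(0) - X = 4*0 - X = 0 - X = -X)
sqrt(J(19) + K(-5, -12)) = sqrt(22 - 1*(-5)) = sqrt(22 + 5) = sqrt(27) = 3*sqrt(3)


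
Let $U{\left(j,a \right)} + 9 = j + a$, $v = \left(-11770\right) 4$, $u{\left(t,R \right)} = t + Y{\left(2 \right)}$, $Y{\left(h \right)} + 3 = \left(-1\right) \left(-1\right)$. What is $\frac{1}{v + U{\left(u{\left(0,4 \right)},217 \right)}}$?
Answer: $- \frac{1}{46874} \approx -2.1334 \cdot 10^{-5}$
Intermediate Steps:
$Y{\left(h \right)} = -2$ ($Y{\left(h \right)} = -3 - -1 = -3 + 1 = -2$)
$u{\left(t,R \right)} = -2 + t$ ($u{\left(t,R \right)} = t - 2 = -2 + t$)
$v = -47080$
$U{\left(j,a \right)} = -9 + a + j$ ($U{\left(j,a \right)} = -9 + \left(j + a\right) = -9 + \left(a + j\right) = -9 + a + j$)
$\frac{1}{v + U{\left(u{\left(0,4 \right)},217 \right)}} = \frac{1}{-47080 + \left(-9 + 217 + \left(-2 + 0\right)\right)} = \frac{1}{-47080 - -206} = \frac{1}{-47080 + 206} = \frac{1}{-46874} = - \frac{1}{46874}$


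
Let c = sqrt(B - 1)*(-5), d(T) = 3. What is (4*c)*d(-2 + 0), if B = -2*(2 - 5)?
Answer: -60*sqrt(5) ≈ -134.16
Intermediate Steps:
B = 6 (B = -2*(-3) = 6)
c = -5*sqrt(5) (c = sqrt(6 - 1)*(-5) = sqrt(5)*(-5) = -5*sqrt(5) ≈ -11.180)
(4*c)*d(-2 + 0) = (4*(-5*sqrt(5)))*3 = -20*sqrt(5)*3 = -60*sqrt(5)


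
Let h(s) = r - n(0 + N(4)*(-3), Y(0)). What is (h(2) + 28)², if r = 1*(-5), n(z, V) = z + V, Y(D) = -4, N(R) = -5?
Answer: 144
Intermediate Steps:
n(z, V) = V + z
r = -5
h(s) = -16 (h(s) = -5 - (-4 + (0 - 5*(-3))) = -5 - (-4 + (0 + 15)) = -5 - (-4 + 15) = -5 - 1*11 = -5 - 11 = -16)
(h(2) + 28)² = (-16 + 28)² = 12² = 144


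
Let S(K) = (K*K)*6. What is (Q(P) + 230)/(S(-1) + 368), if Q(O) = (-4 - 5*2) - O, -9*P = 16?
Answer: 980/1683 ≈ 0.58229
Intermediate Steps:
P = -16/9 (P = -1/9*16 = -16/9 ≈ -1.7778)
S(K) = 6*K**2 (S(K) = K**2*6 = 6*K**2)
Q(O) = -14 - O (Q(O) = (-4 - 10) - O = -14 - O)
(Q(P) + 230)/(S(-1) + 368) = ((-14 - 1*(-16/9)) + 230)/(6*(-1)**2 + 368) = ((-14 + 16/9) + 230)/(6*1 + 368) = (-110/9 + 230)/(6 + 368) = (1960/9)/374 = (1960/9)*(1/374) = 980/1683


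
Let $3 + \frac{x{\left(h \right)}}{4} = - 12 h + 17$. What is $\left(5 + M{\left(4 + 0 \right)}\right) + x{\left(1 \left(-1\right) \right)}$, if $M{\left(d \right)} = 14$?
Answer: $123$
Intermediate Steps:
$x{\left(h \right)} = 56 - 48 h$ ($x{\left(h \right)} = -12 + 4 \left(- 12 h + 17\right) = -12 + 4 \left(17 - 12 h\right) = -12 - \left(-68 + 48 h\right) = 56 - 48 h$)
$\left(5 + M{\left(4 + 0 \right)}\right) + x{\left(1 \left(-1\right) \right)} = \left(5 + 14\right) + \left(56 - 48 \cdot 1 \left(-1\right)\right) = 19 + \left(56 - -48\right) = 19 + \left(56 + 48\right) = 19 + 104 = 123$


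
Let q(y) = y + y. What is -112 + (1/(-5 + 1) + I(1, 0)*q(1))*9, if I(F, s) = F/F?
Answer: -385/4 ≈ -96.250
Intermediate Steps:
I(F, s) = 1
q(y) = 2*y
-112 + (1/(-5 + 1) + I(1, 0)*q(1))*9 = -112 + (1/(-5 + 1) + 1*(2*1))*9 = -112 + (1/(-4) + 1*2)*9 = -112 + (-1/4 + 2)*9 = -112 + (7/4)*9 = -112 + 63/4 = -385/4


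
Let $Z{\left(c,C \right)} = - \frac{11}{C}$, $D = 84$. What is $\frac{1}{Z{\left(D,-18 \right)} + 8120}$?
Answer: $\frac{18}{146171} \approx 0.00012314$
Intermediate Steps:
$\frac{1}{Z{\left(D,-18 \right)} + 8120} = \frac{1}{- \frac{11}{-18} + 8120} = \frac{1}{\left(-11\right) \left(- \frac{1}{18}\right) + 8120} = \frac{1}{\frac{11}{18} + 8120} = \frac{1}{\frac{146171}{18}} = \frac{18}{146171}$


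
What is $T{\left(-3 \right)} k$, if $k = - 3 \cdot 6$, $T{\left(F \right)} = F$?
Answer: $54$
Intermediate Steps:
$k = -18$ ($k = \left(-1\right) 18 = -18$)
$T{\left(-3 \right)} k = \left(-3\right) \left(-18\right) = 54$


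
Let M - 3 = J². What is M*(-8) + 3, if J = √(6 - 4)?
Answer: -37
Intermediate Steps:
J = √2 ≈ 1.4142
M = 5 (M = 3 + (√2)² = 3 + 2 = 5)
M*(-8) + 3 = 5*(-8) + 3 = -40 + 3 = -37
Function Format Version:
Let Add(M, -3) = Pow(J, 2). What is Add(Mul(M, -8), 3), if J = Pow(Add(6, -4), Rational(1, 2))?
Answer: -37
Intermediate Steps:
J = Pow(2, Rational(1, 2)) ≈ 1.4142
M = 5 (M = Add(3, Pow(Pow(2, Rational(1, 2)), 2)) = Add(3, 2) = 5)
Add(Mul(M, -8), 3) = Add(Mul(5, -8), 3) = Add(-40, 3) = -37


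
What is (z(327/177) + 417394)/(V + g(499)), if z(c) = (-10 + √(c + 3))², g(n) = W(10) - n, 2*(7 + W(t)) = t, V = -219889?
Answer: -12316216/6501505 + 2*√16874/1300301 ≈ -1.8942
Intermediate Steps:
W(t) = -7 + t/2
g(n) = -2 - n (g(n) = (-7 + (½)*10) - n = (-7 + 5) - n = -2 - n)
z(c) = (-10 + √(3 + c))²
(z(327/177) + 417394)/(V + g(499)) = ((-10 + √(3 + 327/177))² + 417394)/(-219889 + (-2 - 1*499)) = ((-10 + √(3 + 327*(1/177)))² + 417394)/(-219889 + (-2 - 499)) = ((-10 + √(3 + 109/59))² + 417394)/(-219889 - 501) = ((-10 + √(286/59))² + 417394)/(-220390) = ((-10 + √16874/59)² + 417394)*(-1/220390) = (417394 + (-10 + √16874/59)²)*(-1/220390) = -208697/110195 - (-10 + √16874/59)²/220390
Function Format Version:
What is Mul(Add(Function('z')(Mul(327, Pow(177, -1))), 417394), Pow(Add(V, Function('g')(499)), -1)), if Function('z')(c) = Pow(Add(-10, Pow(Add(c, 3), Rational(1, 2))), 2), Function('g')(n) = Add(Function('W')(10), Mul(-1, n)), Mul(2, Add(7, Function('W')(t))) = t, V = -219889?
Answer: Add(Rational(-12316216, 6501505), Mul(Rational(2, 1300301), Pow(16874, Rational(1, 2)))) ≈ -1.8942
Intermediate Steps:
Function('W')(t) = Add(-7, Mul(Rational(1, 2), t))
Function('g')(n) = Add(-2, Mul(-1, n)) (Function('g')(n) = Add(Add(-7, Mul(Rational(1, 2), 10)), Mul(-1, n)) = Add(Add(-7, 5), Mul(-1, n)) = Add(-2, Mul(-1, n)))
Function('z')(c) = Pow(Add(-10, Pow(Add(3, c), Rational(1, 2))), 2)
Mul(Add(Function('z')(Mul(327, Pow(177, -1))), 417394), Pow(Add(V, Function('g')(499)), -1)) = Mul(Add(Pow(Add(-10, Pow(Add(3, Mul(327, Pow(177, -1))), Rational(1, 2))), 2), 417394), Pow(Add(-219889, Add(-2, Mul(-1, 499))), -1)) = Mul(Add(Pow(Add(-10, Pow(Add(3, Mul(327, Rational(1, 177))), Rational(1, 2))), 2), 417394), Pow(Add(-219889, Add(-2, -499)), -1)) = Mul(Add(Pow(Add(-10, Pow(Add(3, Rational(109, 59)), Rational(1, 2))), 2), 417394), Pow(Add(-219889, -501), -1)) = Mul(Add(Pow(Add(-10, Pow(Rational(286, 59), Rational(1, 2))), 2), 417394), Pow(-220390, -1)) = Mul(Add(Pow(Add(-10, Mul(Rational(1, 59), Pow(16874, Rational(1, 2)))), 2), 417394), Rational(-1, 220390)) = Mul(Add(417394, Pow(Add(-10, Mul(Rational(1, 59), Pow(16874, Rational(1, 2)))), 2)), Rational(-1, 220390)) = Add(Rational(-208697, 110195), Mul(Rational(-1, 220390), Pow(Add(-10, Mul(Rational(1, 59), Pow(16874, Rational(1, 2)))), 2)))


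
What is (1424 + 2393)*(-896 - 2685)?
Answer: -13668677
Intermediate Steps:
(1424 + 2393)*(-896 - 2685) = 3817*(-3581) = -13668677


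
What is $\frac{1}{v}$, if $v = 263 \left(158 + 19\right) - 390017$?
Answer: $- \frac{1}{343466} \approx -2.9115 \cdot 10^{-6}$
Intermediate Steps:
$v = -343466$ ($v = 263 \cdot 177 - 390017 = 46551 - 390017 = -343466$)
$\frac{1}{v} = \frac{1}{-343466} = - \frac{1}{343466}$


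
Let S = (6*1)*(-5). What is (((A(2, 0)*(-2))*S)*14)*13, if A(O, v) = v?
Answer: 0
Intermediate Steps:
S = -30 (S = 6*(-5) = -30)
(((A(2, 0)*(-2))*S)*14)*13 = (((0*(-2))*(-30))*14)*13 = ((0*(-30))*14)*13 = (0*14)*13 = 0*13 = 0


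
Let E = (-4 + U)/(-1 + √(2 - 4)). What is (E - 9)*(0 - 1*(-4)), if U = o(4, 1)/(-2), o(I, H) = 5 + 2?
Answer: -26 + 10*I*√2 ≈ -26.0 + 14.142*I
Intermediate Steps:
o(I, H) = 7
U = -7/2 (U = 7/(-2) = 7*(-½) = -7/2 ≈ -3.5000)
E = -15/(2*(-1 + I*√2)) (E = (-4 - 7/2)/(-1 + √(2 - 4)) = -15/(2*(-1 + √(-2))) = -15/(2*(-1 + I*√2)) ≈ 2.5 + 3.5355*I)
(E - 9)*(0 - 1*(-4)) = ((5/2 + 5*I*√2/2) - 9)*(0 - 1*(-4)) = (-13/2 + 5*I*√2/2)*(0 + 4) = (-13/2 + 5*I*√2/2)*4 = -26 + 10*I*√2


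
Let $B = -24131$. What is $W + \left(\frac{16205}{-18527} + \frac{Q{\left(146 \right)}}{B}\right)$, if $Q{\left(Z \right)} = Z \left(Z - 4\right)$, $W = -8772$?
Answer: $- \frac{3922517369183}{447075037} \approx -8773.7$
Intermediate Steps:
$Q{\left(Z \right)} = Z \left(-4 + Z\right)$
$W + \left(\frac{16205}{-18527} + \frac{Q{\left(146 \right)}}{B}\right) = -8772 + \left(\frac{16205}{-18527} + \frac{146 \left(-4 + 146\right)}{-24131}\right) = -8772 + \left(16205 \left(- \frac{1}{18527}\right) + 146 \cdot 142 \left(- \frac{1}{24131}\right)\right) = -8772 + \left(- \frac{16205}{18527} + 20732 \left(- \frac{1}{24131}\right)\right) = -8772 - \frac{775144619}{447075037} = - \frac{3922517369183}{447075037}$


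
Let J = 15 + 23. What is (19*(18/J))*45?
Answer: 405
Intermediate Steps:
J = 38
(19*(18/J))*45 = (19*(18/38))*45 = (19*(18*(1/38)))*45 = (19*(9/19))*45 = 9*45 = 405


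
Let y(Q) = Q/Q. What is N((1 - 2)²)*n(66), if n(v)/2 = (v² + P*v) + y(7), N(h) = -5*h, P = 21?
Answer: -57430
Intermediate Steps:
y(Q) = 1
n(v) = 2 + 2*v² + 42*v (n(v) = 2*((v² + 21*v) + 1) = 2*(1 + v² + 21*v) = 2 + 2*v² + 42*v)
N((1 - 2)²)*n(66) = (-5*(1 - 2)²)*(2 + 2*66² + 42*66) = (-5*(-1)²)*(2 + 2*4356 + 2772) = (-5*1)*(2 + 8712 + 2772) = -5*11486 = -57430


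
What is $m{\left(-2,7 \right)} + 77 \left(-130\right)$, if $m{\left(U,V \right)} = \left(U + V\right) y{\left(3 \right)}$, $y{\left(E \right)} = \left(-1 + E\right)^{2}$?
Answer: $-9990$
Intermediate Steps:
$m{\left(U,V \right)} = 4 U + 4 V$ ($m{\left(U,V \right)} = \left(U + V\right) \left(-1 + 3\right)^{2} = \left(U + V\right) 2^{2} = \left(U + V\right) 4 = 4 U + 4 V$)
$m{\left(-2,7 \right)} + 77 \left(-130\right) = \left(4 \left(-2\right) + 4 \cdot 7\right) + 77 \left(-130\right) = \left(-8 + 28\right) - 10010 = 20 - 10010 = -9990$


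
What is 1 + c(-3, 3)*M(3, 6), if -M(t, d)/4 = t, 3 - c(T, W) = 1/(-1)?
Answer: -47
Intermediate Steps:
c(T, W) = 4 (c(T, W) = 3 - 1/(-1) = 3 - (-1) = 3 - 1*(-1) = 3 + 1 = 4)
M(t, d) = -4*t
1 + c(-3, 3)*M(3, 6) = 1 + 4*(-4*3) = 1 + 4*(-12) = 1 - 48 = -47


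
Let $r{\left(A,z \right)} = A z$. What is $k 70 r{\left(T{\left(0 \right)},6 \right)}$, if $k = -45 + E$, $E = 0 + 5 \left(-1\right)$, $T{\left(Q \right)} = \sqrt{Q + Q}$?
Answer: $0$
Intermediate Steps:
$T{\left(Q \right)} = \sqrt{2} \sqrt{Q}$ ($T{\left(Q \right)} = \sqrt{2 Q} = \sqrt{2} \sqrt{Q}$)
$E = -5$ ($E = 0 - 5 = -5$)
$k = -50$ ($k = -45 - 5 = -50$)
$k 70 r{\left(T{\left(0 \right)},6 \right)} = \left(-50\right) 70 \sqrt{2} \sqrt{0} \cdot 6 = - 3500 \sqrt{2} \cdot 0 \cdot 6 = - 3500 \cdot 0 \cdot 6 = \left(-3500\right) 0 = 0$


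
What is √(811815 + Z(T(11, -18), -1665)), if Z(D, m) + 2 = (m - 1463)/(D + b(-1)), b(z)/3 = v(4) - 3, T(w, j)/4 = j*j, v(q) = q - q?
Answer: √149406429029/429 ≈ 901.00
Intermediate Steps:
v(q) = 0
T(w, j) = 4*j² (T(w, j) = 4*(j*j) = 4*j²)
b(z) = -9 (b(z) = 3*(0 - 3) = 3*(-3) = -9)
Z(D, m) = -2 + (-1463 + m)/(-9 + D) (Z(D, m) = -2 + (m - 1463)/(D - 9) = -2 + (-1463 + m)/(-9 + D))
√(811815 + Z(T(11, -18), -1665)) = √(811815 + (-1445 - 1665 - 8*(-18)²)/(-9 + 4*(-18)²)) = √(811815 + (-1445 - 1665 - 8*324)/(-9 + 4*324)) = √(811815 + (-1445 - 1665 - 2*1296)/(-9 + 1296)) = √(811815 + (-1445 - 1665 - 2592)/1287) = √(811815 + (1/1287)*(-5702)) = √(811815 - 5702/1287) = √(1044800203/1287) = √149406429029/429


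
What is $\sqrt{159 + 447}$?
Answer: $\sqrt{606} \approx 24.617$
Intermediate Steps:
$\sqrt{159 + 447} = \sqrt{606}$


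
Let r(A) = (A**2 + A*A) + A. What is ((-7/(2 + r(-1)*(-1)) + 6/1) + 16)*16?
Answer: 240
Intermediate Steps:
r(A) = A + 2*A**2 (r(A) = (A**2 + A**2) + A = 2*A**2 + A = A + 2*A**2)
((-7/(2 + r(-1)*(-1)) + 6/1) + 16)*16 = ((-7/(2 - (1 + 2*(-1))*(-1)) + 6/1) + 16)*16 = ((-7/(2 - (1 - 2)*(-1)) + 6*1) + 16)*16 = ((-7/(2 - 1*(-1)*(-1)) + 6) + 16)*16 = ((-7/(2 + 1*(-1)) + 6) + 16)*16 = ((-7/(2 - 1) + 6) + 16)*16 = ((-7/1 + 6) + 16)*16 = ((-7*1 + 6) + 16)*16 = ((-7 + 6) + 16)*16 = (-1 + 16)*16 = 15*16 = 240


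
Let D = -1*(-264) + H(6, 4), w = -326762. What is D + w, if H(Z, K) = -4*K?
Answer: -326514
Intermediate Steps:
D = 248 (D = -1*(-264) - 4*4 = 264 - 16 = 248)
D + w = 248 - 326762 = -326514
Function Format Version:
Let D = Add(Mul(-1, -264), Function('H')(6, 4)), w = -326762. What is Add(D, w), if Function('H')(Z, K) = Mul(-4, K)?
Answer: -326514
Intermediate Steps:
D = 248 (D = Add(Mul(-1, -264), Mul(-4, 4)) = Add(264, -16) = 248)
Add(D, w) = Add(248, -326762) = -326514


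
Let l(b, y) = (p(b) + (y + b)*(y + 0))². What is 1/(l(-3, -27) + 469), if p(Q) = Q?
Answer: 1/651718 ≈ 1.5344e-6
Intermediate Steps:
l(b, y) = (b + y*(b + y))² (l(b, y) = (b + (y + b)*(y + 0))² = (b + (b + y)*y)² = (b + y*(b + y))²)
1/(l(-3, -27) + 469) = 1/((-3 + (-27)² - 3*(-27))² + 469) = 1/((-3 + 729 + 81)² + 469) = 1/(807² + 469) = 1/(651249 + 469) = 1/651718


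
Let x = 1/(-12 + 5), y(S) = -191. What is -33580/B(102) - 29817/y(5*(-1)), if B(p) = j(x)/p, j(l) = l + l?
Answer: 2289749277/191 ≈ 1.1988e+7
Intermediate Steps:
x = -⅐ (x = 1/(-7) = -⅐ ≈ -0.14286)
j(l) = 2*l
B(p) = -2/(7*p) (B(p) = (2*(-⅐))/p = -2/(7*p))
-33580/B(102) - 29817/y(5*(-1)) = -33580/((-2/7/102)) - 29817/(-191) = -33580/((-2/7*1/102)) - 29817*(-1/191) = -33580/(-1/357) + 29817/191 = -33580*(-357) + 29817/191 = 11988060 + 29817/191 = 2289749277/191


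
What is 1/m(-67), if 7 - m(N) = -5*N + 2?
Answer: -1/330 ≈ -0.0030303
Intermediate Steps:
m(N) = 5 + 5*N (m(N) = 7 - (-5*N + 2) = 7 - (2 - 5*N) = 7 + (-2 + 5*N) = 5 + 5*N)
1/m(-67) = 1/(5 + 5*(-67)) = 1/(5 - 335) = 1/(-330) = -1/330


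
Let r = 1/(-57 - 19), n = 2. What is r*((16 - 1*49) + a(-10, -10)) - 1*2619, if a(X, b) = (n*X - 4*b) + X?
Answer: -199021/76 ≈ -2618.7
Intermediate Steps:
a(X, b) = -4*b + 3*X (a(X, b) = (2*X - 4*b) + X = (-4*b + 2*X) + X = -4*b + 3*X)
r = -1/76 (r = 1/(-76) = -1/76 ≈ -0.013158)
r*((16 - 1*49) + a(-10, -10)) - 1*2619 = -((16 - 1*49) + (-4*(-10) + 3*(-10)))/76 - 1*2619 = -((16 - 49) + (40 - 30))/76 - 2619 = -(-33 + 10)/76 - 2619 = -1/76*(-23) - 2619 = 23/76 - 2619 = -199021/76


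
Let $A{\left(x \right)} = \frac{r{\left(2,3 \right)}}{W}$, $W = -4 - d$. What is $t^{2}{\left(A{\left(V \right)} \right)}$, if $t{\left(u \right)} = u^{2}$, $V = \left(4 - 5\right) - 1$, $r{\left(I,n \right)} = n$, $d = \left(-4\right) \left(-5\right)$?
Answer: $\frac{1}{4096} \approx 0.00024414$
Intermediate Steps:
$d = 20$
$W = -24$ ($W = -4 - 20 = -24$)
$V = -2$ ($V = -1 - 1 = -2$)
$A{\left(x \right)} = - \frac{1}{8}$ ($A{\left(x \right)} = \frac{3}{-24} = 3 \left(- \frac{1}{24}\right) = - \frac{1}{8}$)
$t^{2}{\left(A{\left(V \right)} \right)} = \left(\left(- \frac{1}{8}\right)^{2}\right)^{2} = \left(\frac{1}{64}\right)^{2} = \frac{1}{4096}$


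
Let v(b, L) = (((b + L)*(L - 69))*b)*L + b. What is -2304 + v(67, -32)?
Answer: 7576803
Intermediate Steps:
v(b, L) = b + L*b*(-69 + L)*(L + b) (v(b, L) = (((L + b)*(-69 + L))*b)*L + b = (((-69 + L)*(L + b))*b)*L + b = (b*(-69 + L)*(L + b))*L + b = L*b*(-69 + L)*(L + b) + b = b + L*b*(-69 + L)*(L + b))
-2304 + v(67, -32) = -2304 + 67*(1 + (-32)**3 - 69*(-32)**2 + 67*(-32)**2 - 69*(-32)*67) = -2304 + 67*(1 - 32768 - 69*1024 + 67*1024 + 147936) = -2304 + 67*(1 - 32768 - 70656 + 68608 + 147936) = -2304 + 67*113121 = -2304 + 7579107 = 7576803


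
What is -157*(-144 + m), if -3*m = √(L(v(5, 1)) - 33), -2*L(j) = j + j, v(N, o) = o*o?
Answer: 22608 + 157*I*√34/3 ≈ 22608.0 + 305.15*I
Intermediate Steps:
v(N, o) = o²
L(j) = -j (L(j) = -(j + j)/2 = -j)
m = -I*√34/3 (m = -√(-1*1² - 33)/3 = -√(-1*1 - 33)/3 = -√(-1 - 33)/3 = -I*√34/3 ≈ -1.9437*I)
-157*(-144 + m) = -157*(-144 - I*√34/3) = 22608 + 157*I*√34/3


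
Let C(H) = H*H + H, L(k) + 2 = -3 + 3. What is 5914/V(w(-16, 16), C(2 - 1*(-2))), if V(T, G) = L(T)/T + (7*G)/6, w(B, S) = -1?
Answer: 8871/38 ≈ 233.45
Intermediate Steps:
L(k) = -2 (L(k) = -2 + (-3 + 3) = -2 + 0 = -2)
C(H) = H + H² (C(H) = H² + H = H + H²)
V(T, G) = -2/T + 7*G/6 (V(T, G) = -2/T + (7*G)/6 = -2/T + (7*G)*(⅙) = -2/T + 7*G/6)
5914/V(w(-16, 16), C(2 - 1*(-2))) = 5914/(-2/(-1) + 7*((2 - 1*(-2))*(1 + (2 - 1*(-2))))/6) = 5914/(-2*(-1) + 7*((2 + 2)*(1 + (2 + 2)))/6) = 5914/(2 + 7*(4*(1 + 4))/6) = 5914/(2 + 7*(4*5)/6) = 5914/(2 + (7/6)*20) = 5914/(2 + 70/3) = 5914/(76/3) = 5914*(3/76) = 8871/38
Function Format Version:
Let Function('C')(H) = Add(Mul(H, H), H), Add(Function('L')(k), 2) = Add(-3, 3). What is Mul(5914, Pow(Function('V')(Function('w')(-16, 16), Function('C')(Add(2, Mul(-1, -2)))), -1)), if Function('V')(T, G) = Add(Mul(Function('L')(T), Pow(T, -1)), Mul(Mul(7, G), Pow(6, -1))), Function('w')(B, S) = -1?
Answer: Rational(8871, 38) ≈ 233.45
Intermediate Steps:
Function('L')(k) = -2 (Function('L')(k) = Add(-2, Add(-3, 3)) = Add(-2, 0) = -2)
Function('C')(H) = Add(H, Pow(H, 2)) (Function('C')(H) = Add(Pow(H, 2), H) = Add(H, Pow(H, 2)))
Function('V')(T, G) = Add(Mul(-2, Pow(T, -1)), Mul(Rational(7, 6), G)) (Function('V')(T, G) = Add(Mul(-2, Pow(T, -1)), Mul(Mul(7, G), Pow(6, -1))) = Add(Mul(-2, Pow(T, -1)), Mul(Mul(7, G), Rational(1, 6))) = Add(Mul(-2, Pow(T, -1)), Mul(Rational(7, 6), G)))
Mul(5914, Pow(Function('V')(Function('w')(-16, 16), Function('C')(Add(2, Mul(-1, -2)))), -1)) = Mul(5914, Pow(Add(Mul(-2, Pow(-1, -1)), Mul(Rational(7, 6), Mul(Add(2, Mul(-1, -2)), Add(1, Add(2, Mul(-1, -2)))))), -1)) = Mul(5914, Pow(Add(Mul(-2, -1), Mul(Rational(7, 6), Mul(Add(2, 2), Add(1, Add(2, 2))))), -1)) = Mul(5914, Pow(Add(2, Mul(Rational(7, 6), Mul(4, Add(1, 4)))), -1)) = Mul(5914, Pow(Add(2, Mul(Rational(7, 6), Mul(4, 5))), -1)) = Mul(5914, Pow(Add(2, Mul(Rational(7, 6), 20)), -1)) = Mul(5914, Pow(Add(2, Rational(70, 3)), -1)) = Mul(5914, Pow(Rational(76, 3), -1)) = Mul(5914, Rational(3, 76)) = Rational(8871, 38)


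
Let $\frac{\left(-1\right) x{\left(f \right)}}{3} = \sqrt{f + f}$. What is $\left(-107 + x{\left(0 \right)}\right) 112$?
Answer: $-11984$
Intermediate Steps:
$x{\left(f \right)} = - 3 \sqrt{2} \sqrt{f}$ ($x{\left(f \right)} = - 3 \sqrt{f + f} = - 3 \sqrt{2 f} = - 3 \sqrt{2} \sqrt{f}$)
$\left(-107 + x{\left(0 \right)}\right) 112 = \left(-107 - 3 \sqrt{2} \sqrt{0}\right) 112 = \left(-107 - 3 \sqrt{2} \cdot 0\right) 112 = \left(-107 + 0\right) 112 = \left(-107\right) 112 = -11984$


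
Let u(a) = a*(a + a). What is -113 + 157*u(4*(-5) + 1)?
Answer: 113241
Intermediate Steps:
u(a) = 2*a² (u(a) = a*(2*a) = 2*a²)
-113 + 157*u(4*(-5) + 1) = -113 + 157*(2*(4*(-5) + 1)²) = -113 + 157*(2*(-20 + 1)²) = -113 + 157*(2*(-19)²) = -113 + 157*(2*361) = -113 + 157*722 = -113 + 113354 = 113241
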